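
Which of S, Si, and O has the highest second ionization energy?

O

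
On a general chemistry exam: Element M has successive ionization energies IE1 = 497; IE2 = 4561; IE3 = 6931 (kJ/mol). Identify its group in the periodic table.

Look for the largest jump between consecutive ionization energies: IE2/IE1 ≈ 9.2, far larger than any earlier ratio.
That jump marks the point where a core electron is being removed. So the atom has 1 valence electron.
A main-group element with 1 valence electron is in group 1.

Group 1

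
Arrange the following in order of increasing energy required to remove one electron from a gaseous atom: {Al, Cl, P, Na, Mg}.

Removing the outermost electron gets harder across a period and easier down a group.
All lie in period 3; the across-period trend (first ionization energy increases left to right) applies, with the exception below.
Note the exception: Mg has a higher first ionization energy than Al, contrary to the simple trend — Al's single 3p electron is easier to remove than one from Mg's filled 3s².
Tabulated first ionization energy (kJ/mol): Na 496, Mg 738, Al 578, P 1012, Cl 1251.
So from lowest to highest: Na < Al < Mg < P < Cl.

Na < Al < Mg < P < Cl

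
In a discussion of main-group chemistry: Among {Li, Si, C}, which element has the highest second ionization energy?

The second ionization energy removes an electron from the +1 ion. For each element: Li⁺ is the bare [He] core; Si⁺ still has 3 valence electrons; C⁺ still has 3 valence electrons.
Core electrons are held far more tightly than valence electrons, so Li tops the IE_2 order.
Valence configurations: Si⁺ [Ne]3s²3p¹, C⁺ [He]2s²2p¹.
Tabulated IE_2 (kJ/mol): Li 7298, Si 1577, C 2353.
So the second ionization energies run Si < C < Li.

Li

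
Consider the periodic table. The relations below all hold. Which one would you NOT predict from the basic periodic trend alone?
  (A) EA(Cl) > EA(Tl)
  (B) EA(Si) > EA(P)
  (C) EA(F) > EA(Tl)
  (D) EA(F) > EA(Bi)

(B)

The general trend: electron affinity increases across a period and decreases down a group.
(A) Cl (period 3, group 17) vs Tl (period 6, group 13): the stated order agrees with the simple trend.
(B) Si (period 3, group 14) vs P (period 3, group 15): the stated order contradicts the simple trend.
(C) F (period 2, group 17) vs Tl (period 6, group 13): the stated order agrees with the simple trend.
(D) F (period 2, group 17) vs Bi (period 6, group 15): the stated order agrees with the simple trend.
The exception is (B): adding an electron to P's half-filled 3p³ is unfavourable, so Si (3p²) has the more exothermic EA.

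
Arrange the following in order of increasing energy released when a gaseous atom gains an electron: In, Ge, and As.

Adding an electron releases more energy for atoms nearer the top right (short of the noble gases).
Neither a single period nor a single group — weigh both effects.
As > In: both effects reinforce here, so As is clearly the higher of the two.
Ge > As: this pair runs against the simple trend — see the exception note.
Note the exception: Ge has a higher electron affinity than As, contrary to the simple trend — adding an electron to As's half-filled 4p³ is unfavourable, so Ge (4p²) has the more exothermic EA.
Tabulated electron affinity (kJ/mol): Ge 119, As 78, In 29.
So from lowest to highest: In < As < Ge.

In, As, Ge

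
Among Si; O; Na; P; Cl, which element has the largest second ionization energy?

Consider each +1 ion: Si⁺ still has 3 valence electrons; O⁺ still has 5 valence electrons; Na⁺ is the bare [Ne] core; P⁺ still has 4 valence electrons; Cl⁺ still has 6 valence electrons.
Breaking into a closed-shell core is much more expensive than removing a leftover valence electron — Na has the largest IE_2 here.
Valence configurations: Si⁺ [Ne]3s²3p¹, O⁺ [He]2s²2p³, P⁺ [Ne]3s²3p², Cl⁺ [Ne]3s²3p⁴.
Approximate IE_2 values (kJ/mol): Si 1577, O 3388, Na 4562, P 1907, Cl 2298.
Overall IE_2 order: Si < P < Cl < O < Na.

Na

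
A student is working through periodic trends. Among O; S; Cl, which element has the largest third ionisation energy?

O

After 2 electrons have been removed, what remains? O²⁺ still has 4 valence electrons; S²⁺ still has 4 valence electrons; Cl²⁺ still has 5 valence electrons.
All are still removing valence electrons, so compare the +2 ions as you would atoms: IE_3 generally rises across a period (higher Z_eff) and falls down a group (larger shell), subject to the usual subshell exceptions.
Valence configurations: O²⁺ [He]2s²2p², S²⁺ [Ne]3s²3p², Cl²⁺ [Ne]3s²3p³.
Tabulated IE_3 (kJ/mol): O 5300, S 3357, Cl 3822.
Overall IE_3 order: S < Cl < O.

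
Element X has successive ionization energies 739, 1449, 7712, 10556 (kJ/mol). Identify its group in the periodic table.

Group 2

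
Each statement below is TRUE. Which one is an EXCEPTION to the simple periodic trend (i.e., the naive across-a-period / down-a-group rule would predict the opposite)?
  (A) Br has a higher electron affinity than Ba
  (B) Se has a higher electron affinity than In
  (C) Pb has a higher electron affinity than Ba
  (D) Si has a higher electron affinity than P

(D)

The general trend: electron affinity increases across a period and decreases down a group.
(A) Br (period 4, group 17) vs Ba (period 6, group 2): the stated order agrees with the simple trend.
(B) Se (period 4, group 16) vs In (period 5, group 13): the stated order agrees with the simple trend.
(C) Pb (period 6, group 14) vs Ba (period 6, group 2): the stated order agrees with the simple trend.
(D) Si (period 3, group 14) vs P (period 3, group 15): the stated order contradicts the simple trend.
The exception is (D): adding an electron to P's half-filled 3p³ is unfavourable, so Si (3p²) has the more exothermic EA.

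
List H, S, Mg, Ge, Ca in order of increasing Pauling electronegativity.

H is in period 1, group 1; Mg is in period 3, group 2; S is in period 3, group 16; Ca is in period 4, group 2; Ge is in period 4, group 14.
Smaller atoms with higher effective nuclear charge are more electronegative.
Here both period and group differ, so the two effects have to be weighed against each other.
Mg > Ca: Mg sits above Ca in group 2, so the down-group effect alone puts Mg higher.
Ge > Mg: period and group pull opposite ways; the across-period shift dominates (2.01 vs 1.31).
H > Ge: period and group pull opposite ways; the down-group shift dominates (2.20 vs 2.01).
S > H: the two effects oppose for this pair; the across-period effect wins (2.58 vs 2.20).
Tabulated electronegativity (Pauling): H 2.20, Mg 1.31, S 2.58, Ca 1.00, Ge 2.01.
So from lowest to highest: Ca < Mg < Ge < H < S.

Ca, Mg, Ge, H, S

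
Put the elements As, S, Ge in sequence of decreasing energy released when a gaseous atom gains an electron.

Atoms with high Z_eff and room in the valence shell (especially the halogens) have the most exothermic electron affinities.
These span different periods and groups, so the two trends combine.
Ge > As: this pair runs against the simple trend — see the exception note.
S > Ge: relative to Ge, both the across-period and down-group shifts push S's electron affinity up.
Note the exception: Ge has a higher electron affinity than As, contrary to the simple trend — adding an electron to As's half-filled 4p³ is unfavourable, so Ge (4p²) has the more exothermic EA.
For reference (kJ/mol): S 200, Ge 119, As 78.
So from highest to lowest: S > Ge > As.

S > Ge > As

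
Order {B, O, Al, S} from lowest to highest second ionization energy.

Al < S < B < O

IE_2 is the cost of taking one more electron from the +1 cation: B⁺ still has 2 valence electrons; O⁺ still has 5 valence electrons; Al⁺ still has 2 valence electrons; S⁺ still has 5 valence electrons.
All are still removing valence electrons, so compare the +1 ions as you would atoms: IE_2 generally rises across a period (higher Z_eff) and falls down a group (larger shell), subject to the usual subshell exceptions.
Valence configurations: B⁺ [He]2s², O⁺ [He]2s²2p³, Al⁺ [Ne]3s², S⁺ [Ne]3s²3p³.
The numbers (kJ/mol): B 2427, O 3388, Al 1817, S 2252.
So the second ionization energies run Al < S < B < O.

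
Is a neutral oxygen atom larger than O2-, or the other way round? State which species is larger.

Forming O2- adds 2 electrons to O. More electron–electron repulsion in the same shell, with unchanged nuclear charge, lets the cloud expand.
An anion is larger than its parent atom: O2- > O.

O2-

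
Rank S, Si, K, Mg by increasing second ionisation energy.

Mg, Si, S, K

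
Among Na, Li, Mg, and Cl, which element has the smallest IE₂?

After 1 electron has been removed, what remains? Na⁺ is the bare [Ne] core; Li⁺ is the bare [He] core; Mg⁺ still has 1 valence electron; Cl⁺ still has 6 valence electrons.
Core electrons are held far more tightly than valence electrons, so Na and Li top the IE_2 order.
Valence configurations: Mg⁺ [Ne]3s¹, Cl⁺ [Ne]3s²3p⁴.
The numbers (kJ/mol): Na 4562, Li 7298, Mg 1451, Cl 2298.
Hence IE_2: Mg < Cl < Na < Li.

Mg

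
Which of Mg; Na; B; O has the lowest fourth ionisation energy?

O

The fourth ionization energy removes an electron from the +3 ion. For each element: Mg³⁺ is already 1 electron into the core; Na³⁺ is already 2 electrons into the core; B³⁺ is the bare [He] core; O³⁺ still has 3 valence electrons.
Breaking into a closed-shell core is much more expensive than removing a leftover valence electron — Na, Mg and B have the largest IE_4 here.
Tabulated IE_4 (kJ/mol): Mg 10543, Na 9543, B 25026, O 7469.
Putting it together, IE_4: O < Na < Mg < B.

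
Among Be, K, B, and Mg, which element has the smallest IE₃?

Consider each +2 ion: Be²⁺ is the bare [He] core; K²⁺ is already 1 electron into the core; B²⁺ still has 1 valence electron; Mg²⁺ is the bare [Ne] core.
Pulling an electron out of a noble-gas core costs far more than removing a remaining valence electron, so K, Mg and Be sit at the high end of IE_3.
Tabulated IE_3 (kJ/mol): Be 14849, K 4420, B 3660, Mg 7733.
Overall IE_3 order: B < K < Mg < Be.

B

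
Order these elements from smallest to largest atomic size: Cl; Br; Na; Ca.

Na is in period 3, group 1; Cl is in period 3, group 17; Ca is in period 4, group 2; Br is in period 4, group 17.
Atomic radius shrinks across a period as nuclear charge pulls the same shell inward, and grows down a group as new shells are added.
Neither a single period nor a single group — weigh both effects.
Br > Cl: Br sits below Cl in group 17, so the down-group effect alone puts Br larger.
Na > Br: period and group pull opposite ways; the across-period shift dominates (155 vs 114 pm).
Ca > Na: the two effects oppose for this pair; the down-group effect wins (171 vs 155 pm).
Approximate values (pm): Na 155, Cl 99, Ca 171, Br 114.
So from smallest to largest: Cl < Br < Na < Ca.

Cl, Br, Na, Ca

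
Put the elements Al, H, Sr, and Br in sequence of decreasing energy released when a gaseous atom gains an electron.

Br > H > Al > Sr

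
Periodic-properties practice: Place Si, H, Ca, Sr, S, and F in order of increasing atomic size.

H < F < S < Si < Ca < Sr

Across a period the added protons contract the valence shell; down a group each new principal shell makes the atom larger.
Here both period and group differ, so the two effects have to be weighed against each other.
F > H: the two effects oppose for this pair; the down-group effect wins (64 vs 32 pm).
S > F: both effects reinforce here, so S is clearly the larger of the two.
Si > S: Si lies to the left of S in period 3, so the across-period effect alone puts Si larger.
Ca > Si: relative to Si, both the across-period and down-group shifts push Ca's atomic radius up.
Sr > Ca: they share group 2; the group trend gives Sr the larger value.
Tabulated atomic radius (pm): H 32, F 64, Si 116, S 103, Ca 171, Sr 185.
So from smallest to largest: H < F < S < Si < Ca < Sr.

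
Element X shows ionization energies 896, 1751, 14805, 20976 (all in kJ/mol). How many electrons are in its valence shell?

Look for the largest jump between consecutive ionization energies: IE3/IE2 ≈ 8.5, far larger than any earlier ratio.
That jump marks the point where a core electron is being removed. So the atom has 2 valence electrons.

2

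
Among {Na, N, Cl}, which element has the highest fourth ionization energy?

Na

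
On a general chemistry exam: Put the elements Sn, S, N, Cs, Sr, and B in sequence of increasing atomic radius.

N < B < S < Sn < Sr < Cs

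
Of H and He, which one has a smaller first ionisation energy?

H is in period 1, group 1; He is in period 1, group 18.
First ionization energy rises across a period (greater Z_eff holds electrons more tightly) and falls down a group (valence electrons are farther from the nucleus).
All lie in period 1, so first ionization energy increases left to right.
So H has the smaller first ionisation energy (H < He).

H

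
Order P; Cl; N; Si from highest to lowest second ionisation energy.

After 1 electron has been removed, what remains? P⁺ still has 4 valence electrons; Cl⁺ still has 6 valence electrons; N⁺ still has 4 valence electrons; Si⁺ still has 3 valence electrons.
All are still removing valence electrons, so compare the +1 ions as you would atoms: IE_2 generally rises across a period (higher Z_eff) and falls down a group (larger shell), subject to the usual subshell exceptions.
Valence configurations: P⁺ [Ne]3s²3p², Cl⁺ [Ne]3s²3p⁴, N⁺ [He]2s²2p², Si⁺ [Ne]3s²3p¹.
The numbers (kJ/mol): P 1907, Cl 2298, N 2856, Si 1577.
Putting it together, IE_2: Si < P < Cl < N.

N > Cl > P > Si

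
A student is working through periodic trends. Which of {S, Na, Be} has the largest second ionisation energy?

The second ionization energy removes an electron from the +1 ion. For each element: S⁺ still has 5 valence electrons; Na⁺ is the bare [Ne] core; Be⁺ still has 1 valence electron.
Breaking into a closed-shell core is much more expensive than removing a leftover valence electron — Na has the largest IE_2 here.
Valence configurations: S⁺ [Ne]3s²3p³, Be⁺ [He]2s¹.
The numbers (kJ/mol): S 2252, Na 4562, Be 1757.
So the second ionization energies run Be < S < Na.

Na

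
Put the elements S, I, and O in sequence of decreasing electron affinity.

I > S > O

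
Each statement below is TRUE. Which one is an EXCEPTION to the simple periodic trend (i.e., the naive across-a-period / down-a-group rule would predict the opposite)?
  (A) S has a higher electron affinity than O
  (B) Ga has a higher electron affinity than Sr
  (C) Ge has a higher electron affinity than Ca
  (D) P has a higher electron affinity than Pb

(A)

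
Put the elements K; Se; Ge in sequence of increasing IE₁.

K is in period 4, group 1; Ge is in period 4, group 14; Se is in period 4, group 16.
First ionization energy rises across a period (greater Z_eff holds electrons more tightly) and falls down a group (valence electrons are farther from the nucleus).
All lie in period 4, so first ionization energy increases left to right.
So from lowest to highest: K < Ge < Se.

K < Ge < Se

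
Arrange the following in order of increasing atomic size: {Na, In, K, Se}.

Se, In, Na, K

Moving right in a period, electrons are added to the same shell under a stronger nuclear pull, so atoms get smaller; moving down, a new shell is opened and atoms get larger.
These span different periods and groups, so the two trends combine.
In > Se: relative to Se, both the across-period and down-group shifts push In's atomic radius up.
Na > In: the two effects oppose for this pair; the across-period effect wins (155 vs 142 pm).
K > Na: they share group 1; the group trend gives K the larger value.
For reference (pm): Na 155, K 196, Se 116, In 142.
So from smallest to largest: Se < In < Na < K.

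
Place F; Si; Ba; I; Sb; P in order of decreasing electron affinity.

Electron affinity generally becomes more exothermic across a period toward the halogens and less exothermic down a group.
Here both period and group differ, so the two effects have to be weighed against each other.
P > Ba: both effects reinforce here, so P is clearly the higher of the two.
Sb > P: this pair runs against the simple trend — see the exception note.
Si > Sb: the two effects oppose for this pair; the down-group effect wins (134 vs 103 kJ/mol).
I > Si: the two effects oppose for this pair; the across-period effect wins (295 vs 134 kJ/mol).
F > I: F sits above I in group 17, so the down-group effect alone puts F higher.
Note the exception: Sb has a higher electron affinity than P, contrary to the simple trend — both are half-filled np³, but the pairing/repulsion penalty for the added electron shrinks as the p orbitals become larger and more diffuse down the group, and for Sb that outweighs the weaker nuclear attraction.
Note the exception: Si has a higher electron affinity than P, contrary to the simple trend — adding an electron to P's half-filled 3p³ is unfavourable, so Si (3p²) has the more exothermic EA.
Approximate values (kJ/mol): F 328, Si 134, P 72, Sb 103, I 295, Ba 14.
So from highest to lowest: F > I > Si > Sb > P > Ba.

F, I, Si, Sb, P, Ba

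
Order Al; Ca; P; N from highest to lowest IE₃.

Ca, N, P, Al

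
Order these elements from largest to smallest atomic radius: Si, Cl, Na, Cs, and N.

N is in period 2, group 15; Na is in period 3, group 1; Si is in period 3, group 14; Cl is in period 3, group 17; Cs is in period 6, group 1.
Moving right in a period, electrons are added to the same shell under a stronger nuclear pull, so atoms get smaller; moving down, a new shell is opened and atoms get larger.
Here both period and group differ, so the two effects have to be weighed against each other.
Cl > N: the two effects oppose for this pair; the down-group effect wins (99 vs 71 pm).
Si > Cl: both are in period 3; the period trend gives Si the larger value.
Na > Si: Na lies to the left of Si in period 3, so the across-period effect alone puts Na larger.
Cs > Na: they share group 1; the group trend gives Cs the larger value.
For reference (pm): N 71, Na 155, Si 116, Cl 99, Cs 232.
So from largest to smallest: Cs > Na > Si > Cl > N.

Cs, Na, Si, Cl, N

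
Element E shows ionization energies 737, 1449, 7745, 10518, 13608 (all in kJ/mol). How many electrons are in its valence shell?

2

Look for the largest jump between consecutive ionization energies: IE3/IE2 ≈ 5.3, far larger than any earlier ratio.
That jump marks the point where a core electron is being removed. So the atom has 2 valence electrons.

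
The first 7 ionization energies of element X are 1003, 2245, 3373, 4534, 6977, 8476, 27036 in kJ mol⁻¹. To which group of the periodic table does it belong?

Look for the largest jump between consecutive ionization energies: IE7/IE6 ≈ 3.2, far larger than any earlier ratio.
That jump marks the point where a core electron is being removed. So the atom has 6 valence electrons.
A main-group element with 6 valence electrons is in group 16.

Group 16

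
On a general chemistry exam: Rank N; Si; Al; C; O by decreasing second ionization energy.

O > N > C > Al > Si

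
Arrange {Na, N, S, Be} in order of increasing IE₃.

S, N, Na, Be

The third ionization energy removes an electron from the +2 ion. For each element: Na²⁺ is already 1 electron into the core; N²⁺ still has 3 valence electrons; S²⁺ still has 4 valence electrons; Be²⁺ is the bare [He] core.
Core electrons are held far more tightly than valence electrons, so Na and Be top the IE_3 order.
Valence configurations: N²⁺ [He]2s²2p¹, S²⁺ [Ne]3s²3p².
Approximate IE_3 values (kJ/mol): Na 6910, N 4578, S 3357, Be 14849.
Putting it together, IE_3: S < N < Na < Be.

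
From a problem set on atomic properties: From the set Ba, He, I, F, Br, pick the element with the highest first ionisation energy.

He

Across a period the outer electron is held more tightly (higher IE₁); down a group it sits in a higher shell, more shielded, and comes off more easily.
Here both period and group differ, so the two effects have to be weighed against each other.
I > Ba: relative to Ba, both the across-period and down-group shifts push I's first ionization energy up.
Br > I: they share group 17; the group trend gives Br the larger value.
F > Br: F sits above Br in group 17, so the down-group effect alone puts F higher.
He > F: relative to F, both the across-period and down-group shifts push He's first ionization energy up.
Tabulated first ionization energy (kJ/mol): He 2372, F 1681, Br 1140, I 1008, Ba 503.
The highest first ionisation energy among these belongs to He.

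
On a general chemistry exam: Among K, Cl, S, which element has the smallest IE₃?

S

IE_3 is the cost of taking one more electron from the +2 cation: K²⁺ is already 1 electron into the core; Cl²⁺ still has 5 valence electrons; S²⁺ still has 4 valence electrons.
Pulling an electron out of a noble-gas core costs far more than removing a remaining valence electron, so K sits at the high end of IE_3.
Valence configurations: Cl²⁺ [Ne]3s²3p³, S²⁺ [Ne]3s²3p².
The numbers (kJ/mol): K 4420, Cl 3822, S 3357.
Overall IE_3 order: S < Cl < K.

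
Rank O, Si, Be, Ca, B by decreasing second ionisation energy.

The second ionization energy removes an electron from the +1 ion. For each element: O⁺ still has 5 valence electrons; Si⁺ still has 3 valence electrons; Be⁺ still has 1 valence electron; Ca⁺ still has 1 valence electron; B⁺ still has 2 valence electrons.
All are still removing valence electrons, so compare the +1 ions as you would atoms: IE_2 generally rises across a period (higher Z_eff) and falls down a group (larger shell), subject to the usual subshell exceptions.
Valence configurations: O⁺ [He]2s²2p³, Si⁺ [Ne]3s²3p¹, Be⁺ [He]2s¹, Ca⁺ [Ar]4s¹, B⁺ [He]2s².
Tabulated IE_2 (kJ/mol): O 3388, Si 1577, Be 1757, Ca 1145, B 2427.
Overall IE_2 order: Ca < Si < Be < B < O.

O, B, Be, Si, Ca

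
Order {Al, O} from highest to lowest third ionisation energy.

O > Al

IE_3 is the cost of taking one more electron from the +2 cation: Al²⁺ still has 1 valence electron; O²⁺ still has 4 valence electrons.
All are still removing valence electrons, so compare the +2 ions as you would atoms: IE_3 generally rises across a period (higher Z_eff) and falls down a group (larger shell), subject to the usual subshell exceptions.
Valence configurations: Al²⁺ [Ne]3s¹, O²⁺ [He]2s²2p².
Approximate IE_3 values (kJ/mol): Al 2745, O 5300.
So the third ionization energies run Al < O.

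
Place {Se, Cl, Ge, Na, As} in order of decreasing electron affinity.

Cl > Se > Ge > As > Na

Na is in period 3, group 1; Cl is in period 3, group 17; Ge is in period 4, group 14; As is in period 4, group 15; Se is in period 4, group 16.
Atoms with high Z_eff and room in the valence shell (especially the halogens) have the most exothermic electron affinities.
Here both period and group differ, so the two effects have to be weighed against each other.
As > Na: the two effects oppose for this pair; the across-period effect wins (78 vs 53 kJ/mol).
Ge > As: this pair runs against the simple trend — see the exception note.
Se > Ge: both are in period 4; the period trend gives Se the larger value.
Cl > Se: both effects reinforce here, so Cl is clearly the higher of the two.
Note the exception: Ge has a higher electron affinity than As, contrary to the simple trend — adding an electron to As's half-filled 4p³ is unfavourable, so Ge (4p²) has the more exothermic EA.
Approximate values (kJ/mol): Na 53, Cl 349, Ge 119, As 78, Se 195.
So from highest to lowest: Cl > Se > Ge > As > Na.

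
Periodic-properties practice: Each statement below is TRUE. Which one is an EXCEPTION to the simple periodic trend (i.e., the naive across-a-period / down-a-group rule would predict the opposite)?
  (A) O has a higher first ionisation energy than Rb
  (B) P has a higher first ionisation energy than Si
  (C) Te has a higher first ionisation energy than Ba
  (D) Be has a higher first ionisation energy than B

The general trend: first ionisation energy increases across a period and decreases down a group.
(A) O (period 2, group 16) vs Rb (period 5, group 1): the stated order agrees with the simple trend.
(B) P (period 3, group 15) vs Si (period 3, group 14): the stated order agrees with the simple trend.
(C) Te (period 5, group 16) vs Ba (period 6, group 2): the stated order agrees with the simple trend.
(D) Be (period 2, group 2) vs B (period 2, group 13): the stated order contradicts the simple trend.
The exception is (D): removing B's lone 2p electron is easier than breaking Be's filled 2s².

(D)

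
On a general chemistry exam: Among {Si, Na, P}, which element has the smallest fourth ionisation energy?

The fourth ionization energy removes an electron from the +3 ion. For each element: Si³⁺ still has 1 valence electron; Na³⁺ is already 2 electrons into the core; P³⁺ still has 2 valence electrons.
Pulling an electron out of a noble-gas core costs far more than removing a remaining valence electron, so Na sits at the high end of IE_4.
Valence configurations: Si³⁺ [Ne]3s¹, P³⁺ [Ne]3s².
The numbers (kJ/mol): Si 4356, Na 9543, P 4964.
Hence IE_4: Si < P < Na.

Si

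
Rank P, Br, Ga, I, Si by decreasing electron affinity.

Br > I > Si > P > Ga

Si is in period 3, group 14; P is in period 3, group 15; Ga is in period 4, group 13; Br is in period 4, group 17; I is in period 5, group 17.
Adding an electron releases more energy for atoms nearer the top right (short of the noble gases).
Here both period and group differ, so the two effects have to be weighed against each other.
P > Ga: relative to Ga, both the across-period and down-group shifts push P's electron affinity up.
Si > P: this pair runs against the simple trend — see the exception note.
I > Si: the two effects oppose for this pair; the across-period effect wins (295 vs 134 kJ/mol).
Br > I: they share group 17; the group trend gives Br the larger value.
Note the exception: Si has a higher electron affinity than P, contrary to the simple trend — adding an electron to P's half-filled 3p³ is unfavourable, so Si (3p²) has the more exothermic EA.
Approximate values (kJ/mol): Si 134, P 72, Ga 29, Br 325, I 295.
So from highest to lowest: Br > I > Si > P > Ga.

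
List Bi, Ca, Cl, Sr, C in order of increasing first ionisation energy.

Sr, Ca, Bi, C, Cl

C is in period 2, group 14; Cl is in period 3, group 17; Ca is in period 4, group 2; Sr is in period 5, group 2; Bi is in period 6, group 15.
Across a period the outer electron is held more tightly (higher IE₁); down a group it sits in a higher shell, more shielded, and comes off more easily.
Neither a single period nor a single group — weigh both effects.
Ca > Sr: Ca sits above Sr in group 2, so the down-group effect alone puts Ca higher.
Bi > Ca: the two effects oppose for this pair; the across-period effect wins (703 vs 590 kJ/mol).
C > Bi: period and group pull opposite ways; the down-group shift dominates (1086 vs 703 kJ/mol).
Cl > C: period and group pull opposite ways; the across-period shift dominates (1251 vs 1086 kJ/mol).
Tabulated first ionization energy (kJ/mol): C 1086, Cl 1251, Ca 590, Sr 550, Bi 703.
So from lowest to highest: Sr < Ca < Bi < C < Cl.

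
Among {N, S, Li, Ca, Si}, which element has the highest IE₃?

After 2 electrons have been removed, what remains? N²⁺ still has 3 valence electrons; S²⁺ still has 4 valence electrons; Li²⁺ is already 1 electron into the core; Ca²⁺ is the bare [Ar] core; Si²⁺ still has 2 valence electrons.
Core electrons are held far more tightly than valence electrons, so Ca and Li top the IE_3 order.
Valence configurations: N²⁺ [He]2s²2p¹, S²⁺ [Ne]3s²3p², Si²⁺ [Ne]3s².
Tabulated IE_3 (kJ/mol): N 4578, S 3357, Li 11815, Ca 4912, Si 3232.
Putting it together, IE_3: Si < S < N < Ca < Li.

Li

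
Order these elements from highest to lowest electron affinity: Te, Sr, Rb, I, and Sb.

Rb is in period 5, group 1; Sr is in period 5, group 2; Sb is in period 5, group 15; Te is in period 5, group 16; I is in period 5, group 17.
EA tends to increase across a period and decrease down a group, though the pattern is less regular than for IE or radius.
All lie in period 5; the across-period trend (electron affinity increases left to right) applies, with the exception below.
Note the exception: Rb has a higher electron affinity than Sr, contrary to the simple trend — adding an electron to Sr (ns²) has to open a new, higher-energy np subshell, which is unfavourable.
For reference (kJ/mol): Rb 47, Sr 5, Sb 103, Te 190, I 295.
So from highest to lowest: I > Te > Sb > Rb > Sr.

I > Te > Sb > Rb > Sr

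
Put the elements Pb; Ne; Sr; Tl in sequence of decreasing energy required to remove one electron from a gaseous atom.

Ne > Pb > Tl > Sr

Across a period the outer electron is held more tightly (higher IE₁); down a group it sits in a higher shell, more shielded, and comes off more easily.
Here both period and group differ, so the two effects have to be weighed against each other.
Tl > Sr: the two effects oppose for this pair; the across-period effect wins (589 vs 550 kJ/mol).
Pb > Tl: Pb lies to the right of Tl in period 6, so the across-period effect alone puts Pb higher.
Ne > Pb: relative to Pb, both the across-period and down-group shifts push Ne's first ionization energy up.
For reference (kJ/mol): Ne 2081, Sr 550, Tl 589, Pb 716.
So from highest to lowest: Ne > Pb > Tl > Sr.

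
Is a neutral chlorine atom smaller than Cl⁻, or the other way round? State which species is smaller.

Cl

Forming Cl⁻ adds 1 electron to Cl. More electron–electron repulsion in the same shell, with unchanged nuclear charge, lets the cloud expand.
An anion is larger than its parent atom: Cl⁻ > Cl.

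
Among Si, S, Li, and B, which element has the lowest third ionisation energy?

Si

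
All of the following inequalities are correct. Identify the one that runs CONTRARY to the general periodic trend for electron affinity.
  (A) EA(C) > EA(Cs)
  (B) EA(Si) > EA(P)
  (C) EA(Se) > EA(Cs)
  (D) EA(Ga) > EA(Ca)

(B)

The general trend: electron affinity increases across a period and decreases down a group.
(A) C (period 2, group 14) vs Cs (period 6, group 1): the stated order agrees with the simple trend.
(B) Si (period 3, group 14) vs P (period 3, group 15): the stated order contradicts the simple trend.
(C) Se (period 4, group 16) vs Cs (period 6, group 1): the stated order agrees with the simple trend.
(D) Ga (period 4, group 13) vs Ca (period 4, group 2): the stated order agrees with the simple trend.
The exception is (B): adding an electron to P's half-filled 3p³ is unfavourable, so Si (3p²) has the more exothermic EA.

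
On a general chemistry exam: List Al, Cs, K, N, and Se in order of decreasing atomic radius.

Cs > K > Al > Se > N

Atomic radius shrinks across a period as nuclear charge pulls the same shell inward, and grows down a group as new shells are added.
These span different periods and groups, so the two trends combine.
Se > N: the two effects oppose for this pair; the down-group effect wins (116 vs 71 pm).
Al > Se: the two effects oppose for this pair; the across-period effect wins (126 vs 116 pm).
K > Al: both effects reinforce here, so K is clearly the larger of the two.
Cs > K: they share group 1; the group trend gives Cs the larger value.
For reference (pm): N 71, Al 126, K 196, Se 116, Cs 232.
So from largest to smallest: Cs > K > Al > Se > N.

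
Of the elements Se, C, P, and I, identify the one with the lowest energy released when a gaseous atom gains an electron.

P

C is in period 2, group 14; P is in period 3, group 15; Se is in period 4, group 16; I is in period 5, group 17.
Atoms with high Z_eff and room in the valence shell (especially the halogens) have the most exothermic electron affinities.
These sit on a diagonal, where the across-period and down-group effects partly cancel.
C > P: period and group pull opposite ways; the down-group shift dominates (122 vs 72 kJ/mol).
Se > C: period and group pull opposite ways; the across-period shift dominates (195 vs 122 kJ/mol).
I > Se: the two effects oppose for this pair; the across-period effect wins (295 vs 195 kJ/mol).
Approximate values (kJ/mol): C 122, P 72, Se 195, I 295.
The lowest energy released when a gaseous atom gains an electron among these belongs to P.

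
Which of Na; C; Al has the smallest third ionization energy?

Al

Consider each +2 ion: Na²⁺ is already 1 electron into the core; C²⁺ still has 2 valence electrons; Al²⁺ still has 1 valence electron.
Core electrons are held far more tightly than valence electrons, so Na tops the IE_3 order.
Valence configurations: C²⁺ [He]2s², Al²⁺ [Ne]3s¹.
The numbers (kJ/mol): Na 6910, C 4620, Al 2745.
Putting it together, IE_3: Al < C < Na.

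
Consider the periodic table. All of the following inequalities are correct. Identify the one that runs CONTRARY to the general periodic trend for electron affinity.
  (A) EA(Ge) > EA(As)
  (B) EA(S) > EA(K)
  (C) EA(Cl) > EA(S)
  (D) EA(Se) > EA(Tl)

(A)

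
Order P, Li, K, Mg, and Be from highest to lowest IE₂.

Li > K > P > Be > Mg

The second ionization energy removes an electron from the +1 ion. For each element: P⁺ still has 4 valence electrons; Li⁺ is the bare [He] core; K⁺ is the bare [Ar] core; Mg⁺ still has 1 valence electron; Be⁺ still has 1 valence electron.
Breaking into a closed-shell core is much more expensive than removing a leftover valence electron — K and Li have the largest IE_2 here.
Valence configurations: P⁺ [Ne]3s²3p², Mg⁺ [Ne]3s¹, Be⁺ [He]2s¹.
Tabulated IE_2 (kJ/mol): P 1907, Li 7298, K 3052, Mg 1451, Be 1757.
Putting it together, IE_2: Mg < Be < P < K < Li.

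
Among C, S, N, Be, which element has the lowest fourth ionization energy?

S

Consider each +3 ion: C³⁺ still has 1 valence electron; S³⁺ still has 3 valence electrons; N³⁺ still has 2 valence electrons; Be³⁺ is already 1 electron into the core.
Pulling an electron out of a noble-gas core costs far more than removing a remaining valence electron, so Be sits at the high end of IE_4.
Valence configurations: C³⁺ [He]2s¹, S³⁺ [Ne]3s²3p¹, N³⁺ [He]2s².
Tabulated IE_4 (kJ/mol): C 6223, S 4556, N 7475, Be 21007.
Overall IE_4 order: S < C < N < Be.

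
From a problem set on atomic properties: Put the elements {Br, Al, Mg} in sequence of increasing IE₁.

Removing the outermost electron gets harder across a period and easier down a group.
These span different periods and groups, so the two trends combine.
Mg > Al: this pair runs against the simple trend — see the exception note.
Br > Mg: the two effects oppose for this pair; the across-period effect wins (1140 vs 738 kJ/mol).
Note the exception: Mg has a higher first ionization energy than Al, contrary to the simple trend — Al's single 3p electron is easier to remove than one from Mg's filled 3s².
Tabulated first ionization energy (kJ/mol): Mg 738, Al 578, Br 1140.
So from lowest to highest: Al < Mg < Br.

Al < Mg < Br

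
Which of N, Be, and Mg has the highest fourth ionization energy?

The fourth ionization energy removes an electron from the +3 ion. For each element: N³⁺ still has 2 valence electrons; Be³⁺ is already 1 electron into the core; Mg³⁺ is already 1 electron into the core.
Pulling an electron out of a noble-gas core costs far more than removing a remaining valence electron, so Mg and Be sit at the high end of IE_4.
Tabulated IE_4 (kJ/mol): N 7475, Be 21007, Mg 10543.
Overall IE_4 order: N < Mg < Be.

Be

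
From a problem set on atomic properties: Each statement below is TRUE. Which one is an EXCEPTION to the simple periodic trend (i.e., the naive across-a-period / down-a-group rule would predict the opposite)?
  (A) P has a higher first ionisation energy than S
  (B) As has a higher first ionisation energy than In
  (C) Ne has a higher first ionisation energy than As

(A)

The general trend: first ionisation energy increases across a period and decreases down a group.
(A) P (period 3, group 15) vs S (period 3, group 16): the stated order contradicts the simple trend.
(B) As (period 4, group 15) vs In (period 5, group 13): the stated order agrees with the simple trend.
(C) Ne (period 2, group 18) vs As (period 4, group 15): the stated order agrees with the simple trend.
The exception is (A): S (3p⁴) ionizes more easily than half-filled P (3p³) because the paired 3p electron in S is pushed out by e⁻–e⁻ repulsion.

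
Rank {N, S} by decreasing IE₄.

N > S

After 3 electrons have been removed, what remains? N³⁺ still has 2 valence electrons; S³⁺ still has 3 valence electrons.
All are still removing valence electrons, so compare the +3 ions as you would atoms: IE_4 generally rises across a period (higher Z_eff) and falls down a group (larger shell), subject to the usual subshell exceptions.
Valence configurations: N³⁺ [He]2s², S³⁺ [Ne]3s²3p¹.
The numbers (kJ/mol): N 7475, S 4556.
Putting it together, IE_4: S < N.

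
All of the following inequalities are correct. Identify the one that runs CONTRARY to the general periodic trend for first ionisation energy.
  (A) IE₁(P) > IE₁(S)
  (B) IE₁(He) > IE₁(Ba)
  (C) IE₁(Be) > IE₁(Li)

(A)

The general trend: first ionisation energy increases across a period and decreases down a group.
(A) P (period 3, group 15) vs S (period 3, group 16): the stated order contradicts the simple trend.
(B) He (period 1, group 18) vs Ba (period 6, group 2): the stated order agrees with the simple trend.
(C) Be (period 2, group 2) vs Li (period 2, group 1): the stated order agrees with the simple trend.
The exception is (A): S (3p⁴) ionizes more easily than half-filled P (3p³) because the paired 3p electron in S is pushed out by e⁻–e⁻ repulsion.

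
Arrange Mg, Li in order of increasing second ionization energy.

After 1 electron has been removed, what remains? Mg⁺ still has 1 valence electron; Li⁺ is the bare [He] core.
Breaking into a closed-shell core is much more expensive than removing a leftover valence electron — Li has the largest IE_2 here.
Tabulated IE_2 (kJ/mol): Mg 1451, Li 7298.
Hence IE_2: Mg < Li.

Mg < Li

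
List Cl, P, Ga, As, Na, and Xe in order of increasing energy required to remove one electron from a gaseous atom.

Na is in period 3, group 1; P is in period 3, group 15; Cl is in period 3, group 17; Ga is in period 4, group 13; As is in period 4, group 15; Xe is in period 5, group 18.
First ionization energy rises across a period (greater Z_eff holds electrons more tightly) and falls down a group (valence electrons are farther from the nucleus).
These span different periods and groups, so the two trends combine.
Ga > Na: the two effects oppose for this pair; the across-period effect wins (579 vs 496 kJ/mol).
As > Ga: both are in period 4; the period trend gives As the larger value.
P > As: P sits above As in group 15, so the down-group effect alone puts P higher.
Xe > P: period and group pull opposite ways; the across-period shift dominates (1170 vs 1012 kJ/mol).
Cl > Xe: the two effects oppose for this pair; the down-group effect wins (1251 vs 1170 kJ/mol).
Tabulated first ionization energy (kJ/mol): Na 496, P 1012, Cl 1251, Ga 579, As 947, Xe 1170.
So from lowest to highest: Na < Ga < As < P < Xe < Cl.

Na, Ga, As, P, Xe, Cl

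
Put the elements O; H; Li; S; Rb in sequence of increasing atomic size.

H is in period 1, group 1; Li is in period 2, group 1; O is in period 2, group 16; S is in period 3, group 16; Rb is in period 5, group 1.
Radius decreases left→right (rising Z_eff, same n) and increases top→bottom (higher n).
These span different periods and groups, so the two trends combine.
O > H: period and group pull opposite ways; the down-group shift dominates (63 vs 32 pm).
S > O: S sits below O in group 16, so the down-group effect alone puts S larger.
Li > S: period and group pull opposite ways; the across-period shift dominates (133 vs 103 pm).
Rb > Li: they share group 1; the group trend gives Rb the larger value.
For reference (pm): H 32, Li 133, O 63, S 103, Rb 210.
So from smallest to largest: H < O < S < Li < Rb.

H < O < S < Li < Rb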